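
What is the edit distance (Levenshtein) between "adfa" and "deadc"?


Computing edit distance: "adfa" -> "deadc"
DP table:
           d    e    a    d    c
      0    1    2    3    4    5
  a   1    1    2    2    3    4
  d   2    1    2    3    2    3
  f   3    2    2    3    3    3
  a   4    3    3    2    3    4
Edit distance = dp[4][5] = 4

4


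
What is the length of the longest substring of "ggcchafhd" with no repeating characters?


Input: "ggcchafhd"
Sliding window (track last position of each char):
  Position 0 ('g'): window [0,0] length 1 -- new best
  Position 1 ('g'): repeat (last at 0), move window start to 1
  Position 1 ('g'): window [1,1] length 1
  Position 2 ('c'): window [1,2] length 2 -- new best
  Position 3 ('c'): repeat (last at 2), move window start to 3
  Position 3 ('c'): window [3,3] length 1
  Position 4 ('h'): window [3,4] length 2
  Position 5 ('a'): window [3,5] length 3 -- new best
  Position 6 ('f'): window [3,6] length 4 -- new best
  Position 7 ('h'): repeat (last at 4), move window start to 5
  Position 7 ('h'): window [5,7] length 3
  Position 8 ('d'): window [5,8] length 4
Longest substring with no repeats: "chaf" with length 4

4


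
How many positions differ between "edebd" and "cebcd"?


Comparing "edebd" and "cebcd" position by position:
  Position 0: 'e' vs 'c' => DIFFER
  Position 1: 'd' vs 'e' => DIFFER
  Position 2: 'e' vs 'b' => DIFFER
  Position 3: 'b' vs 'c' => DIFFER
  Position 4: 'd' vs 'd' => same
Positions that differ: 4

4


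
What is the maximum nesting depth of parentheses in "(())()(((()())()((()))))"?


Input: "(())()(((()())()((()))))"
Tracking depth:
  Position 0 '(': depth becomes 1
  Position 1 '(': depth becomes 2
  Position 2 ')': depth becomes 1
  Position 3 ')': depth becomes 0
  Position 4 '(': depth becomes 1
  Position 5 ')': depth becomes 0
  Position 6 '(': depth becomes 1
  Position 7 '(': depth becomes 2
  Position 8 '(': depth becomes 3
  Position 9 '(': depth becomes 4
  Position 10 ')': depth becomes 3
  Position 11 '(': depth becomes 4
  Position 12 ')': depth becomes 3
  Position 13 ')': depth becomes 2
  Position 14 '(': depth becomes 3
  Position 15 ')': depth becomes 2
  Position 16 '(': depth becomes 3
  Position 17 '(': depth becomes 4
  Position 18 '(': depth becomes 5
  Position 19 ')': depth becomes 4
  Position 20 ')': depth becomes 3
  Position 21 ')': depth becomes 2
  Position 22 ')': depth becomes 1
  Position 23 ')': depth becomes 0
Maximum depth reached: 5

5


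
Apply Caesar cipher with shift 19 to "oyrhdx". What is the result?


Caesar cipher: shift "oyrhdx" by 19
  'o' (pos 14) + 19 = pos 7 = 'h'
  'y' (pos 24) + 19 = pos 17 = 'r'
  'r' (pos 17) + 19 = pos 10 = 'k'
  'h' (pos 7) + 19 = pos 0 = 'a'
  'd' (pos 3) + 19 = pos 22 = 'w'
  'x' (pos 23) + 19 = pos 16 = 'q'
Result: hrkawq

hrkawq


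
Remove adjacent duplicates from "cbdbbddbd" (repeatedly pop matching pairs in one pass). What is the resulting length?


Input: cbdbbddbd
Stack-based adjacent duplicate removal:
  Read 'c': push. Stack: c
  Read 'b': push. Stack: cb
  Read 'd': push. Stack: cbd
  Read 'b': push. Stack: cbdb
  Read 'b': matches stack top 'b' => pop. Stack: cbd
  Read 'd': matches stack top 'd' => pop. Stack: cb
  Read 'd': push. Stack: cbd
  Read 'b': push. Stack: cbdb
  Read 'd': push. Stack: cbdbd
Final stack: "cbdbd" (length 5)

5


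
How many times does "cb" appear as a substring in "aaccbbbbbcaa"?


Searching for "cb" in "aaccbbbbbcaa"
Scanning each position:
  Position 0: "aa" => no
  Position 1: "ac" => no
  Position 2: "cc" => no
  Position 3: "cb" => MATCH
  Position 4: "bb" => no
  Position 5: "bb" => no
  Position 6: "bb" => no
  Position 7: "bb" => no
  Position 8: "bc" => no
  Position 9: "ca" => no
  Position 10: "aa" => no
Total occurrences: 1

1


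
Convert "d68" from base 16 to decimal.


Input: "d68" in base 16
Positional expansion:
  Digit 'd' (value 13) x 16^2 = 3328
  Digit '6' (value 6) x 16^1 = 96
  Digit '8' (value 8) x 16^0 = 8
Sum = 3432

3432


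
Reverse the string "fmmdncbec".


Input: fmmdncbec
Reading characters right to left:
  Position 8: 'c'
  Position 7: 'e'
  Position 6: 'b'
  Position 5: 'c'
  Position 4: 'n'
  Position 3: 'd'
  Position 2: 'm'
  Position 1: 'm'
  Position 0: 'f'
Reversed: cebcndmmf

cebcndmmf


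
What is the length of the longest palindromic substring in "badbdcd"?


Input: "badbdcd"
Checking substrings for palindromes:
  [2:5] "dbd" (len 3) => palindrome
  [4:7] "dcd" (len 3) => palindrome
Longest palindromic substring: "dbd" with length 3

3


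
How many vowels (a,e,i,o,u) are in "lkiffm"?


Input: lkiffm
Checking each character:
  'l' at position 0: consonant
  'k' at position 1: consonant
  'i' at position 2: vowel (running total: 1)
  'f' at position 3: consonant
  'f' at position 4: consonant
  'm' at position 5: consonant
Total vowels: 1

1


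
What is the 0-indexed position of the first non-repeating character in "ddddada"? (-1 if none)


Input: ddddada
Character frequencies:
  'a': 2
  'd': 5
Scanning left to right for freq == 1:
  Position 0 ('d'): freq=5, skip
  Position 1 ('d'): freq=5, skip
  Position 2 ('d'): freq=5, skip
  Position 3 ('d'): freq=5, skip
  Position 4 ('a'): freq=2, skip
  Position 5 ('d'): freq=5, skip
  Position 6 ('a'): freq=2, skip
  No unique character found => answer = -1

-1


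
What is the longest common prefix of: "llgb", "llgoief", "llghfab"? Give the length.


Words: llgb, llgoief, llghfab
  Position 0: all 'l' => match
  Position 1: all 'l' => match
  Position 2: all 'g' => match
  Position 3: ('b', 'o', 'h') => mismatch, stop
LCP = "llg" (length 3)

3


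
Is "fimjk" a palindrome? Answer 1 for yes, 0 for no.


Input: fimjk
Reversed: kjmif
  Compare pos 0 ('f') with pos 4 ('k'): MISMATCH
  Compare pos 1 ('i') with pos 3 ('j'): MISMATCH
Result: not a palindrome

0


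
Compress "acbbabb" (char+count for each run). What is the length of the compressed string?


Input: acbbabb
Runs:
  'a' x 1 => "a1"
  'c' x 1 => "c1"
  'b' x 2 => "b2"
  'a' x 1 => "a1"
  'b' x 2 => "b2"
Compressed: "a1c1b2a1b2"
Compressed length: 10

10


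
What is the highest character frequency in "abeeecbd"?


Input: abeeecbd
Character counts:
  'a': 1
  'b': 2
  'c': 1
  'd': 1
  'e': 3
Maximum frequency: 3

3


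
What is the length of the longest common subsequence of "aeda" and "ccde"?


LCS of "aeda" and "ccde"
DP table:
           c    c    d    e
      0    0    0    0    0
  a   0    0    0    0    0
  e   0    0    0    0    1
  d   0    0    0    1    1
  a   0    0    0    1    1
LCS length = dp[4][4] = 1

1


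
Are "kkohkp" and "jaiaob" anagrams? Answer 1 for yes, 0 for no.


Strings: "kkohkp", "jaiaob"
Sorted first:  hkkkop
Sorted second: aabijo
Differ at position 0: 'h' vs 'a' => not anagrams

0


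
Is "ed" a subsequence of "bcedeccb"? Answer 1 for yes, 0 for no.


Check if "ed" is a subsequence of "bcedeccb"
Greedy scan:
  Position 0 ('b'): no match needed
  Position 1 ('c'): no match needed
  Position 2 ('e'): matches sub[0] = 'e'
  Position 3 ('d'): matches sub[1] = 'd'
  Position 4 ('e'): no match needed
  Position 5 ('c'): no match needed
  Position 6 ('c'): no match needed
  Position 7 ('b'): no match needed
All 2 characters matched => is a subsequence

1


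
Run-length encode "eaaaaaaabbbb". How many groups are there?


Input: eaaaaaaabbbb
Scanning for consecutive runs:
  Group 1: 'e' x 1 (positions 0-0)
  Group 2: 'a' x 7 (positions 1-7)
  Group 3: 'b' x 4 (positions 8-11)
Total groups: 3

3


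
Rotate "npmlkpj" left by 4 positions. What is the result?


Input: "npmlkpj", rotate left by 4
First 4 characters: "npml"
Remaining characters: "kpj"
Concatenate remaining + first: "kpj" + "npml" = "kpjnpml"

kpjnpml


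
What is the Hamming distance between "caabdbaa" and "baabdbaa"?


Comparing "caabdbaa" and "baabdbaa" position by position:
  Position 0: 'c' vs 'b' => differ
  Position 1: 'a' vs 'a' => same
  Position 2: 'a' vs 'a' => same
  Position 3: 'b' vs 'b' => same
  Position 4: 'd' vs 'd' => same
  Position 5: 'b' vs 'b' => same
  Position 6: 'a' vs 'a' => same
  Position 7: 'a' vs 'a' => same
Total differences (Hamming distance): 1

1


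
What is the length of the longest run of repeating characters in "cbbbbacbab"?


Input: "cbbbbacbab"
Scanning for longest run:
  Position 1 ('b'): new char, reset run to 1
  Position 2 ('b'): continues run of 'b', length=2
  Position 3 ('b'): continues run of 'b', length=3
  Position 4 ('b'): continues run of 'b', length=4
  Position 5 ('a'): new char, reset run to 1
  Position 6 ('c'): new char, reset run to 1
  Position 7 ('b'): new char, reset run to 1
  Position 8 ('a'): new char, reset run to 1
  Position 9 ('b'): new char, reset run to 1
Longest run: 'b' with length 4

4


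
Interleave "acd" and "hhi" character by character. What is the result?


Interleaving "acd" and "hhi":
  Position 0: 'a' from first, 'h' from second => "ah"
  Position 1: 'c' from first, 'h' from second => "ch"
  Position 2: 'd' from first, 'i' from second => "di"
Result: ahchdi

ahchdi


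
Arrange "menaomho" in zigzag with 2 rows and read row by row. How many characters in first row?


Zigzag "menaomho" into 2 rows:
Placing characters:
  'm' => row 0
  'e' => row 1
  'n' => row 0
  'a' => row 1
  'o' => row 0
  'm' => row 1
  'h' => row 0
  'o' => row 1
Rows:
  Row 0: "mnoh"
  Row 1: "eamo"
First row length: 4

4


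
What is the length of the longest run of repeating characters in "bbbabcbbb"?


Input: "bbbabcbbb"
Scanning for longest run:
  Position 1 ('b'): continues run of 'b', length=2
  Position 2 ('b'): continues run of 'b', length=3
  Position 3 ('a'): new char, reset run to 1
  Position 4 ('b'): new char, reset run to 1
  Position 5 ('c'): new char, reset run to 1
  Position 6 ('b'): new char, reset run to 1
  Position 7 ('b'): continues run of 'b', length=2
  Position 8 ('b'): continues run of 'b', length=3
Longest run: 'b' with length 3

3


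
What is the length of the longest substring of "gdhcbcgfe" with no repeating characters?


Input: "gdhcbcgfe"
Sliding window (track last position of each char):
  Position 0 ('g'): window [0,0] length 1 -- new best
  Position 1 ('d'): window [0,1] length 2 -- new best
  Position 2 ('h'): window [0,2] length 3 -- new best
  Position 3 ('c'): window [0,3] length 4 -- new best
  Position 4 ('b'): window [0,4] length 5 -- new best
  Position 5 ('c'): repeat (last at 3), move window start to 4
  Position 5 ('c'): window [4,5] length 2
  Position 6 ('g'): window [4,6] length 3
  Position 7 ('f'): window [4,7] length 4
  Position 8 ('e'): window [4,8] length 5
Longest substring with no repeats: "gdhcb" with length 5

5


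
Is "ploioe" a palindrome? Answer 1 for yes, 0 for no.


Input: ploioe
Reversed: eoiolp
  Compare pos 0 ('p') with pos 5 ('e'): MISMATCH
  Compare pos 1 ('l') with pos 4 ('o'): MISMATCH
  Compare pos 2 ('o') with pos 3 ('i'): MISMATCH
Result: not a palindrome

0


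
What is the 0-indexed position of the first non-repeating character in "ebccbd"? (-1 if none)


Input: ebccbd
Character frequencies:
  'b': 2
  'c': 2
  'd': 1
  'e': 1
Scanning left to right for freq == 1:
  Position 0 ('e'): unique! => answer = 0

0


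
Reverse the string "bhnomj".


Input: bhnomj
Reading characters right to left:
  Position 5: 'j'
  Position 4: 'm'
  Position 3: 'o'
  Position 2: 'n'
  Position 1: 'h'
  Position 0: 'b'
Reversed: jmonhb

jmonhb


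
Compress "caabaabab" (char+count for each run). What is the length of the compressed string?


Input: caabaabab
Runs:
  'c' x 1 => "c1"
  'a' x 2 => "a2"
  'b' x 1 => "b1"
  'a' x 2 => "a2"
  'b' x 1 => "b1"
  'a' x 1 => "a1"
  'b' x 1 => "b1"
Compressed: "c1a2b1a2b1a1b1"
Compressed length: 14

14


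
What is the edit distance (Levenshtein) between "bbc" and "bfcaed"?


Computing edit distance: "bbc" -> "bfcaed"
DP table:
           b    f    c    a    e    d
      0    1    2    3    4    5    6
  b   1    0    1    2    3    4    5
  b   2    1    1    2    3    4    5
  c   3    2    2    1    2    3    4
Edit distance = dp[3][6] = 4

4


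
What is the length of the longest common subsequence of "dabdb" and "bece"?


LCS of "dabdb" and "bece"
DP table:
           b    e    c    e
      0    0    0    0    0
  d   0    0    0    0    0
  a   0    0    0    0    0
  b   0    1    1    1    1
  d   0    1    1    1    1
  b   0    1    1    1    1
LCS length = dp[5][4] = 1

1


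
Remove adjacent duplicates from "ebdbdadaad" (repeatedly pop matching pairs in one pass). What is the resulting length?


Input: ebdbdadaad
Stack-based adjacent duplicate removal:
  Read 'e': push. Stack: e
  Read 'b': push. Stack: eb
  Read 'd': push. Stack: ebd
  Read 'b': push. Stack: ebdb
  Read 'd': push. Stack: ebdbd
  Read 'a': push. Stack: ebdbda
  Read 'd': push. Stack: ebdbdad
  Read 'a': push. Stack: ebdbdada
  Read 'a': matches stack top 'a' => pop. Stack: ebdbdad
  Read 'd': matches stack top 'd' => pop. Stack: ebdbda
Final stack: "ebdbda" (length 6)

6


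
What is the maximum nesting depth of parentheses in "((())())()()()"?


Input: "((())())()()()"
Tracking depth:
  Position 0 '(': depth becomes 1
  Position 1 '(': depth becomes 2
  Position 2 '(': depth becomes 3
  Position 3 ')': depth becomes 2
  Position 4 ')': depth becomes 1
  Position 5 '(': depth becomes 2
  Position 6 ')': depth becomes 1
  Position 7 ')': depth becomes 0
  Position 8 '(': depth becomes 1
  Position 9 ')': depth becomes 0
  Position 10 '(': depth becomes 1
  Position 11 ')': depth becomes 0
  Position 12 '(': depth becomes 1
  Position 13 ')': depth becomes 0
Maximum depth reached: 3

3


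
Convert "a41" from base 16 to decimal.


Input: "a41" in base 16
Positional expansion:
  Digit 'a' (value 10) x 16^2 = 2560
  Digit '4' (value 4) x 16^1 = 64
  Digit '1' (value 1) x 16^0 = 1
Sum = 2625

2625


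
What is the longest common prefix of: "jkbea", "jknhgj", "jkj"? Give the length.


Words: jkbea, jknhgj, jkj
  Position 0: all 'j' => match
  Position 1: all 'k' => match
  Position 2: ('b', 'n', 'j') => mismatch, stop
LCP = "jk" (length 2)

2


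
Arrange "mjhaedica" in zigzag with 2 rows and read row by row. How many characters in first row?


Zigzag "mjhaedica" into 2 rows:
Placing characters:
  'm' => row 0
  'j' => row 1
  'h' => row 0
  'a' => row 1
  'e' => row 0
  'd' => row 1
  'i' => row 0
  'c' => row 1
  'a' => row 0
Rows:
  Row 0: "mheia"
  Row 1: "jadc"
First row length: 5

5


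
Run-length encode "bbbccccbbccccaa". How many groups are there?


Input: bbbccccbbccccaa
Scanning for consecutive runs:
  Group 1: 'b' x 3 (positions 0-2)
  Group 2: 'c' x 4 (positions 3-6)
  Group 3: 'b' x 2 (positions 7-8)
  Group 4: 'c' x 4 (positions 9-12)
  Group 5: 'a' x 2 (positions 13-14)
Total groups: 5

5


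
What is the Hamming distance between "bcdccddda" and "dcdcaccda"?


Comparing "bcdccddda" and "dcdcaccda" position by position:
  Position 0: 'b' vs 'd' => differ
  Position 1: 'c' vs 'c' => same
  Position 2: 'd' vs 'd' => same
  Position 3: 'c' vs 'c' => same
  Position 4: 'c' vs 'a' => differ
  Position 5: 'd' vs 'c' => differ
  Position 6: 'd' vs 'c' => differ
  Position 7: 'd' vs 'd' => same
  Position 8: 'a' vs 'a' => same
Total differences (Hamming distance): 4

4


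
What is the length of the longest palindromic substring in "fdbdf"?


Input: "fdbdf"
Checking substrings for palindromes:
  [0:5] "fdbdf" (len 5) => palindrome
  [1:4] "dbd" (len 3) => palindrome
Longest palindromic substring: "fdbdf" with length 5

5


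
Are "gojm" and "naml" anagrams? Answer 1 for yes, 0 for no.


Strings: "gojm", "naml"
Sorted first:  gjmo
Sorted second: almn
Differ at position 0: 'g' vs 'a' => not anagrams

0


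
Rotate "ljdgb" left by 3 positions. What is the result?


Input: "ljdgb", rotate left by 3
First 3 characters: "ljd"
Remaining characters: "gb"
Concatenate remaining + first: "gb" + "ljd" = "gbljd"

gbljd


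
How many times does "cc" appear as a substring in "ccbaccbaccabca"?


Searching for "cc" in "ccbaccbaccabca"
Scanning each position:
  Position 0: "cc" => MATCH
  Position 1: "cb" => no
  Position 2: "ba" => no
  Position 3: "ac" => no
  Position 4: "cc" => MATCH
  Position 5: "cb" => no
  Position 6: "ba" => no
  Position 7: "ac" => no
  Position 8: "cc" => MATCH
  Position 9: "ca" => no
  Position 10: "ab" => no
  Position 11: "bc" => no
  Position 12: "ca" => no
Total occurrences: 3

3


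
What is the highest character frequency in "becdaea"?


Input: becdaea
Character counts:
  'a': 2
  'b': 1
  'c': 1
  'd': 1
  'e': 2
Maximum frequency: 2

2


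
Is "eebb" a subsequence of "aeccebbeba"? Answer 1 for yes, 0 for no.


Check if "eebb" is a subsequence of "aeccebbeba"
Greedy scan:
  Position 0 ('a'): no match needed
  Position 1 ('e'): matches sub[0] = 'e'
  Position 2 ('c'): no match needed
  Position 3 ('c'): no match needed
  Position 4 ('e'): matches sub[1] = 'e'
  Position 5 ('b'): matches sub[2] = 'b'
  Position 6 ('b'): matches sub[3] = 'b'
  Position 7 ('e'): no match needed
  Position 8 ('b'): no match needed
  Position 9 ('a'): no match needed
All 4 characters matched => is a subsequence

1


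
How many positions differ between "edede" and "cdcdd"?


Comparing "edede" and "cdcdd" position by position:
  Position 0: 'e' vs 'c' => DIFFER
  Position 1: 'd' vs 'd' => same
  Position 2: 'e' vs 'c' => DIFFER
  Position 3: 'd' vs 'd' => same
  Position 4: 'e' vs 'd' => DIFFER
Positions that differ: 3

3


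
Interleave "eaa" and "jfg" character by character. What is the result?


Interleaving "eaa" and "jfg":
  Position 0: 'e' from first, 'j' from second => "ej"
  Position 1: 'a' from first, 'f' from second => "af"
  Position 2: 'a' from first, 'g' from second => "ag"
Result: ejafag

ejafag


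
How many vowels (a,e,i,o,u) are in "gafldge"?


Input: gafldge
Checking each character:
  'g' at position 0: consonant
  'a' at position 1: vowel (running total: 1)
  'f' at position 2: consonant
  'l' at position 3: consonant
  'd' at position 4: consonant
  'g' at position 5: consonant
  'e' at position 6: vowel (running total: 2)
Total vowels: 2

2


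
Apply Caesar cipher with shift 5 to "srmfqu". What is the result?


Caesar cipher: shift "srmfqu" by 5
  's' (pos 18) + 5 = pos 23 = 'x'
  'r' (pos 17) + 5 = pos 22 = 'w'
  'm' (pos 12) + 5 = pos 17 = 'r'
  'f' (pos 5) + 5 = pos 10 = 'k'
  'q' (pos 16) + 5 = pos 21 = 'v'
  'u' (pos 20) + 5 = pos 25 = 'z'
Result: xwrkvz

xwrkvz


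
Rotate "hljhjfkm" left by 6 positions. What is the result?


Input: "hljhjfkm", rotate left by 6
First 6 characters: "hljhjf"
Remaining characters: "km"
Concatenate remaining + first: "km" + "hljhjf" = "kmhljhjf"

kmhljhjf


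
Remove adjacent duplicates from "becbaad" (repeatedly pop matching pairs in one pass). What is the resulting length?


Input: becbaad
Stack-based adjacent duplicate removal:
  Read 'b': push. Stack: b
  Read 'e': push. Stack: be
  Read 'c': push. Stack: bec
  Read 'b': push. Stack: becb
  Read 'a': push. Stack: becba
  Read 'a': matches stack top 'a' => pop. Stack: becb
  Read 'd': push. Stack: becbd
Final stack: "becbd" (length 5)

5


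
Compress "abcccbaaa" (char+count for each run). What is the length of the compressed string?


Input: abcccbaaa
Runs:
  'a' x 1 => "a1"
  'b' x 1 => "b1"
  'c' x 3 => "c3"
  'b' x 1 => "b1"
  'a' x 3 => "a3"
Compressed: "a1b1c3b1a3"
Compressed length: 10

10


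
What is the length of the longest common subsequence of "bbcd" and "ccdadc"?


LCS of "bbcd" and "ccdadc"
DP table:
           c    c    d    a    d    c
      0    0    0    0    0    0    0
  b   0    0    0    0    0    0    0
  b   0    0    0    0    0    0    0
  c   0    1    1    1    1    1    1
  d   0    1    1    2    2    2    2
LCS length = dp[4][6] = 2

2


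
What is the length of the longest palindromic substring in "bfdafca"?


Input: "bfdafca"
Checking substrings for palindromes:
  No multi-char palindromic substrings found
Longest palindromic substring: "b" with length 1

1


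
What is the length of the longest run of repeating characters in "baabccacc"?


Input: "baabccacc"
Scanning for longest run:
  Position 1 ('a'): new char, reset run to 1
  Position 2 ('a'): continues run of 'a', length=2
  Position 3 ('b'): new char, reset run to 1
  Position 4 ('c'): new char, reset run to 1
  Position 5 ('c'): continues run of 'c', length=2
  Position 6 ('a'): new char, reset run to 1
  Position 7 ('c'): new char, reset run to 1
  Position 8 ('c'): continues run of 'c', length=2
Longest run: 'a' with length 2

2


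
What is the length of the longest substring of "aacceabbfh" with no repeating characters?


Input: "aacceabbfh"
Sliding window (track last position of each char):
  Position 0 ('a'): window [0,0] length 1 -- new best
  Position 1 ('a'): repeat (last at 0), move window start to 1
  Position 1 ('a'): window [1,1] length 1
  Position 2 ('c'): window [1,2] length 2 -- new best
  Position 3 ('c'): repeat (last at 2), move window start to 3
  Position 3 ('c'): window [3,3] length 1
  Position 4 ('e'): window [3,4] length 2
  Position 5 ('a'): window [3,5] length 3 -- new best
  Position 6 ('b'): window [3,6] length 4 -- new best
  Position 7 ('b'): repeat (last at 6), move window start to 7
  Position 7 ('b'): window [7,7] length 1
  Position 8 ('f'): window [7,8] length 2
  Position 9 ('h'): window [7,9] length 3
Longest substring with no repeats: "ceab" with length 4

4


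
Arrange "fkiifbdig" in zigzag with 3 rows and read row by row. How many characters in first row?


Zigzag "fkiifbdig" into 3 rows:
Placing characters:
  'f' => row 0
  'k' => row 1
  'i' => row 2
  'i' => row 1
  'f' => row 0
  'b' => row 1
  'd' => row 2
  'i' => row 1
  'g' => row 0
Rows:
  Row 0: "ffg"
  Row 1: "kibi"
  Row 2: "id"
First row length: 3

3


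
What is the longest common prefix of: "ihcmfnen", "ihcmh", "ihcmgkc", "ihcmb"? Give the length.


Words: ihcmfnen, ihcmh, ihcmgkc, ihcmb
  Position 0: all 'i' => match
  Position 1: all 'h' => match
  Position 2: all 'c' => match
  Position 3: all 'm' => match
  Position 4: ('f', 'h', 'g', 'b') => mismatch, stop
LCP = "ihcm" (length 4)

4


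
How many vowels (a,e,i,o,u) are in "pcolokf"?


Input: pcolokf
Checking each character:
  'p' at position 0: consonant
  'c' at position 1: consonant
  'o' at position 2: vowel (running total: 1)
  'l' at position 3: consonant
  'o' at position 4: vowel (running total: 2)
  'k' at position 5: consonant
  'f' at position 6: consonant
Total vowels: 2

2


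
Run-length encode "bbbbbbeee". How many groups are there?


Input: bbbbbbeee
Scanning for consecutive runs:
  Group 1: 'b' x 6 (positions 0-5)
  Group 2: 'e' x 3 (positions 6-8)
Total groups: 2

2


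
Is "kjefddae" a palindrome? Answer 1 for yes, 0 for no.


Input: kjefddae
Reversed: eaddfejk
  Compare pos 0 ('k') with pos 7 ('e'): MISMATCH
  Compare pos 1 ('j') with pos 6 ('a'): MISMATCH
  Compare pos 2 ('e') with pos 5 ('d'): MISMATCH
  Compare pos 3 ('f') with pos 4 ('d'): MISMATCH
Result: not a palindrome

0


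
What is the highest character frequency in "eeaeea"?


Input: eeaeea
Character counts:
  'a': 2
  'e': 4
Maximum frequency: 4

4


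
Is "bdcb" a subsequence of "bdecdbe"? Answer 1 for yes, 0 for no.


Check if "bdcb" is a subsequence of "bdecdbe"
Greedy scan:
  Position 0 ('b'): matches sub[0] = 'b'
  Position 1 ('d'): matches sub[1] = 'd'
  Position 2 ('e'): no match needed
  Position 3 ('c'): matches sub[2] = 'c'
  Position 4 ('d'): no match needed
  Position 5 ('b'): matches sub[3] = 'b'
  Position 6 ('e'): no match needed
All 4 characters matched => is a subsequence

1


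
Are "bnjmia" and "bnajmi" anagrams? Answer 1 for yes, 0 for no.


Strings: "bnjmia", "bnajmi"
Sorted first:  abijmn
Sorted second: abijmn
Sorted forms match => anagrams

1


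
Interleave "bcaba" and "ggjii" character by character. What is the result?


Interleaving "bcaba" and "ggjii":
  Position 0: 'b' from first, 'g' from second => "bg"
  Position 1: 'c' from first, 'g' from second => "cg"
  Position 2: 'a' from first, 'j' from second => "aj"
  Position 3: 'b' from first, 'i' from second => "bi"
  Position 4: 'a' from first, 'i' from second => "ai"
Result: bgcgajbiai

bgcgajbiai


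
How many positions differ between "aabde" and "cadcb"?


Comparing "aabde" and "cadcb" position by position:
  Position 0: 'a' vs 'c' => DIFFER
  Position 1: 'a' vs 'a' => same
  Position 2: 'b' vs 'd' => DIFFER
  Position 3: 'd' vs 'c' => DIFFER
  Position 4: 'e' vs 'b' => DIFFER
Positions that differ: 4

4


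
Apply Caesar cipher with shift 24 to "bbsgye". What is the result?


Caesar cipher: shift "bbsgye" by 24
  'b' (pos 1) + 24 = pos 25 = 'z'
  'b' (pos 1) + 24 = pos 25 = 'z'
  's' (pos 18) + 24 = pos 16 = 'q'
  'g' (pos 6) + 24 = pos 4 = 'e'
  'y' (pos 24) + 24 = pos 22 = 'w'
  'e' (pos 4) + 24 = pos 2 = 'c'
Result: zzqewc

zzqewc


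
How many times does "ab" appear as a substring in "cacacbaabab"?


Searching for "ab" in "cacacbaabab"
Scanning each position:
  Position 0: "ca" => no
  Position 1: "ac" => no
  Position 2: "ca" => no
  Position 3: "ac" => no
  Position 4: "cb" => no
  Position 5: "ba" => no
  Position 6: "aa" => no
  Position 7: "ab" => MATCH
  Position 8: "ba" => no
  Position 9: "ab" => MATCH
Total occurrences: 2

2


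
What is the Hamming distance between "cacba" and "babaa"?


Comparing "cacba" and "babaa" position by position:
  Position 0: 'c' vs 'b' => differ
  Position 1: 'a' vs 'a' => same
  Position 2: 'c' vs 'b' => differ
  Position 3: 'b' vs 'a' => differ
  Position 4: 'a' vs 'a' => same
Total differences (Hamming distance): 3

3


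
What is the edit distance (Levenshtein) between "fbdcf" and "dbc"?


Computing edit distance: "fbdcf" -> "dbc"
DP table:
           d    b    c
      0    1    2    3
  f   1    1    2    3
  b   2    2    1    2
  d   3    2    2    2
  c   4    3    3    2
  f   5    4    4    3
Edit distance = dp[5][3] = 3

3


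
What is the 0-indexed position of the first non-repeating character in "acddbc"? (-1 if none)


Input: acddbc
Character frequencies:
  'a': 1
  'b': 1
  'c': 2
  'd': 2
Scanning left to right for freq == 1:
  Position 0 ('a'): unique! => answer = 0

0


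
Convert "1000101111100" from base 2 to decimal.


Input: "1000101111100" in base 2
Positional expansion:
  Digit '1' (value 1) x 2^12 = 4096
  Digit '0' (value 0) x 2^11 = 0
  Digit '0' (value 0) x 2^10 = 0
  Digit '0' (value 0) x 2^9 = 0
  Digit '1' (value 1) x 2^8 = 256
  Digit '0' (value 0) x 2^7 = 0
  Digit '1' (value 1) x 2^6 = 64
  Digit '1' (value 1) x 2^5 = 32
  Digit '1' (value 1) x 2^4 = 16
  Digit '1' (value 1) x 2^3 = 8
  Digit '1' (value 1) x 2^2 = 4
  Digit '0' (value 0) x 2^1 = 0
  Digit '0' (value 0) x 2^0 = 0
Sum = 4476

4476


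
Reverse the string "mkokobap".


Input: mkokobap
Reading characters right to left:
  Position 7: 'p'
  Position 6: 'a'
  Position 5: 'b'
  Position 4: 'o'
  Position 3: 'k'
  Position 2: 'o'
  Position 1: 'k'
  Position 0: 'm'
Reversed: pabokokm

pabokokm


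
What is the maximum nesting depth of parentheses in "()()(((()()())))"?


Input: "()()(((()()())))"
Tracking depth:
  Position 0 '(': depth becomes 1
  Position 1 ')': depth becomes 0
  Position 2 '(': depth becomes 1
  Position 3 ')': depth becomes 0
  Position 4 '(': depth becomes 1
  Position 5 '(': depth becomes 2
  Position 6 '(': depth becomes 3
  Position 7 '(': depth becomes 4
  Position 8 ')': depth becomes 3
  Position 9 '(': depth becomes 4
  Position 10 ')': depth becomes 3
  Position 11 '(': depth becomes 4
  Position 12 ')': depth becomes 3
  Position 13 ')': depth becomes 2
  Position 14 ')': depth becomes 1
  Position 15 ')': depth becomes 0
Maximum depth reached: 4

4


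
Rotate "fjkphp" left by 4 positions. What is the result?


Input: "fjkphp", rotate left by 4
First 4 characters: "fjkp"
Remaining characters: "hp"
Concatenate remaining + first: "hp" + "fjkp" = "hpfjkp"

hpfjkp


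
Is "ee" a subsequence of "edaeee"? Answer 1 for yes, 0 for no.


Check if "ee" is a subsequence of "edaeee"
Greedy scan:
  Position 0 ('e'): matches sub[0] = 'e'
  Position 1 ('d'): no match needed
  Position 2 ('a'): no match needed
  Position 3 ('e'): matches sub[1] = 'e'
  Position 4 ('e'): no match needed
  Position 5 ('e'): no match needed
All 2 characters matched => is a subsequence

1


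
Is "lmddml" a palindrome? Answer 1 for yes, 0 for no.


Input: lmddml
Reversed: lmddml
  Compare pos 0 ('l') with pos 5 ('l'): match
  Compare pos 1 ('m') with pos 4 ('m'): match
  Compare pos 2 ('d') with pos 3 ('d'): match
Result: palindrome

1


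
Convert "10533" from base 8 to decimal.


Input: "10533" in base 8
Positional expansion:
  Digit '1' (value 1) x 8^4 = 4096
  Digit '0' (value 0) x 8^3 = 0
  Digit '5' (value 5) x 8^2 = 320
  Digit '3' (value 3) x 8^1 = 24
  Digit '3' (value 3) x 8^0 = 3
Sum = 4443

4443


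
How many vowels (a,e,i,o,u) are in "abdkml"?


Input: abdkml
Checking each character:
  'a' at position 0: vowel (running total: 1)
  'b' at position 1: consonant
  'd' at position 2: consonant
  'k' at position 3: consonant
  'm' at position 4: consonant
  'l' at position 5: consonant
Total vowels: 1

1


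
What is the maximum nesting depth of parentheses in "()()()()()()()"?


Input: "()()()()()()()"
Tracking depth:
  Position 0 '(': depth becomes 1
  Position 1 ')': depth becomes 0
  Position 2 '(': depth becomes 1
  Position 3 ')': depth becomes 0
  Position 4 '(': depth becomes 1
  Position 5 ')': depth becomes 0
  Position 6 '(': depth becomes 1
  Position 7 ')': depth becomes 0
  Position 8 '(': depth becomes 1
  Position 9 ')': depth becomes 0
  Position 10 '(': depth becomes 1
  Position 11 ')': depth becomes 0
  Position 12 '(': depth becomes 1
  Position 13 ')': depth becomes 0
Maximum depth reached: 1

1


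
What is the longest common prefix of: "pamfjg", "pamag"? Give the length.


Words: pamfjg, pamag
  Position 0: all 'p' => match
  Position 1: all 'a' => match
  Position 2: all 'm' => match
  Position 3: ('f', 'a') => mismatch, stop
LCP = "pam" (length 3)

3


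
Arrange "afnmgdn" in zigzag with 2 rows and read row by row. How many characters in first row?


Zigzag "afnmgdn" into 2 rows:
Placing characters:
  'a' => row 0
  'f' => row 1
  'n' => row 0
  'm' => row 1
  'g' => row 0
  'd' => row 1
  'n' => row 0
Rows:
  Row 0: "angn"
  Row 1: "fmd"
First row length: 4

4


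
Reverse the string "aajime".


Input: aajime
Reading characters right to left:
  Position 5: 'e'
  Position 4: 'm'
  Position 3: 'i'
  Position 2: 'j'
  Position 1: 'a'
  Position 0: 'a'
Reversed: emijaa

emijaa


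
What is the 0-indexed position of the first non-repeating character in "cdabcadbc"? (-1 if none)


Input: cdabcadbc
Character frequencies:
  'a': 2
  'b': 2
  'c': 3
  'd': 2
Scanning left to right for freq == 1:
  Position 0 ('c'): freq=3, skip
  Position 1 ('d'): freq=2, skip
  Position 2 ('a'): freq=2, skip
  Position 3 ('b'): freq=2, skip
  Position 4 ('c'): freq=3, skip
  Position 5 ('a'): freq=2, skip
  Position 6 ('d'): freq=2, skip
  Position 7 ('b'): freq=2, skip
  Position 8 ('c'): freq=3, skip
  No unique character found => answer = -1

-1


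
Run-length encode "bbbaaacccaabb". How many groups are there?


Input: bbbaaacccaabb
Scanning for consecutive runs:
  Group 1: 'b' x 3 (positions 0-2)
  Group 2: 'a' x 3 (positions 3-5)
  Group 3: 'c' x 3 (positions 6-8)
  Group 4: 'a' x 2 (positions 9-10)
  Group 5: 'b' x 2 (positions 11-12)
Total groups: 5

5


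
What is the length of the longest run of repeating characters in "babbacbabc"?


Input: "babbacbabc"
Scanning for longest run:
  Position 1 ('a'): new char, reset run to 1
  Position 2 ('b'): new char, reset run to 1
  Position 3 ('b'): continues run of 'b', length=2
  Position 4 ('a'): new char, reset run to 1
  Position 5 ('c'): new char, reset run to 1
  Position 6 ('b'): new char, reset run to 1
  Position 7 ('a'): new char, reset run to 1
  Position 8 ('b'): new char, reset run to 1
  Position 9 ('c'): new char, reset run to 1
Longest run: 'b' with length 2

2


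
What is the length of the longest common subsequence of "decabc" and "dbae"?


LCS of "decabc" and "dbae"
DP table:
           d    b    a    e
      0    0    0    0    0
  d   0    1    1    1    1
  e   0    1    1    1    2
  c   0    1    1    1    2
  a   0    1    1    2    2
  b   0    1    2    2    2
  c   0    1    2    2    2
LCS length = dp[6][4] = 2

2


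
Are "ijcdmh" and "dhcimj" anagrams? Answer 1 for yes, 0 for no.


Strings: "ijcdmh", "dhcimj"
Sorted first:  cdhijm
Sorted second: cdhijm
Sorted forms match => anagrams

1


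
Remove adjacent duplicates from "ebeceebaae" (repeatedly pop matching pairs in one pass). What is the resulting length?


Input: ebeceebaae
Stack-based adjacent duplicate removal:
  Read 'e': push. Stack: e
  Read 'b': push. Stack: eb
  Read 'e': push. Stack: ebe
  Read 'c': push. Stack: ebec
  Read 'e': push. Stack: ebece
  Read 'e': matches stack top 'e' => pop. Stack: ebec
  Read 'b': push. Stack: ebecb
  Read 'a': push. Stack: ebecba
  Read 'a': matches stack top 'a' => pop. Stack: ebecb
  Read 'e': push. Stack: ebecbe
Final stack: "ebecbe" (length 6)

6


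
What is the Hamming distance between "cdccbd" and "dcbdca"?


Comparing "cdccbd" and "dcbdca" position by position:
  Position 0: 'c' vs 'd' => differ
  Position 1: 'd' vs 'c' => differ
  Position 2: 'c' vs 'b' => differ
  Position 3: 'c' vs 'd' => differ
  Position 4: 'b' vs 'c' => differ
  Position 5: 'd' vs 'a' => differ
Total differences (Hamming distance): 6

6


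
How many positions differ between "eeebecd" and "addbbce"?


Comparing "eeebecd" and "addbbce" position by position:
  Position 0: 'e' vs 'a' => DIFFER
  Position 1: 'e' vs 'd' => DIFFER
  Position 2: 'e' vs 'd' => DIFFER
  Position 3: 'b' vs 'b' => same
  Position 4: 'e' vs 'b' => DIFFER
  Position 5: 'c' vs 'c' => same
  Position 6: 'd' vs 'e' => DIFFER
Positions that differ: 5

5


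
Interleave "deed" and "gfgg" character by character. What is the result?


Interleaving "deed" and "gfgg":
  Position 0: 'd' from first, 'g' from second => "dg"
  Position 1: 'e' from first, 'f' from second => "ef"
  Position 2: 'e' from first, 'g' from second => "eg"
  Position 3: 'd' from first, 'g' from second => "dg"
Result: dgefegdg

dgefegdg


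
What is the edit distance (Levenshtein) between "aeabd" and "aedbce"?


Computing edit distance: "aeabd" -> "aedbce"
DP table:
           a    e    d    b    c    e
      0    1    2    3    4    5    6
  a   1    0    1    2    3    4    5
  e   2    1    0    1    2    3    4
  a   3    2    1    1    2    3    4
  b   4    3    2    2    1    2    3
  d   5    4    3    2    2    2    3
Edit distance = dp[5][6] = 3

3


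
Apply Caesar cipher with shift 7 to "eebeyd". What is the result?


Caesar cipher: shift "eebeyd" by 7
  'e' (pos 4) + 7 = pos 11 = 'l'
  'e' (pos 4) + 7 = pos 11 = 'l'
  'b' (pos 1) + 7 = pos 8 = 'i'
  'e' (pos 4) + 7 = pos 11 = 'l'
  'y' (pos 24) + 7 = pos 5 = 'f'
  'd' (pos 3) + 7 = pos 10 = 'k'
Result: llilfk

llilfk


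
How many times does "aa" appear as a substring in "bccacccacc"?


Searching for "aa" in "bccacccacc"
Scanning each position:
  Position 0: "bc" => no
  Position 1: "cc" => no
  Position 2: "ca" => no
  Position 3: "ac" => no
  Position 4: "cc" => no
  Position 5: "cc" => no
  Position 6: "ca" => no
  Position 7: "ac" => no
  Position 8: "cc" => no
Total occurrences: 0

0


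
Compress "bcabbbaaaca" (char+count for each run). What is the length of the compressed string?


Input: bcabbbaaaca
Runs:
  'b' x 1 => "b1"
  'c' x 1 => "c1"
  'a' x 1 => "a1"
  'b' x 3 => "b3"
  'a' x 3 => "a3"
  'c' x 1 => "c1"
  'a' x 1 => "a1"
Compressed: "b1c1a1b3a3c1a1"
Compressed length: 14

14


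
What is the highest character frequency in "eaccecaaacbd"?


Input: eaccecaaacbd
Character counts:
  'a': 4
  'b': 1
  'c': 4
  'd': 1
  'e': 2
Maximum frequency: 4

4


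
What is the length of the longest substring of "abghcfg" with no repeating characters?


Input: "abghcfg"
Sliding window (track last position of each char):
  Position 0 ('a'): window [0,0] length 1 -- new best
  Position 1 ('b'): window [0,1] length 2 -- new best
  Position 2 ('g'): window [0,2] length 3 -- new best
  Position 3 ('h'): window [0,3] length 4 -- new best
  Position 4 ('c'): window [0,4] length 5 -- new best
  Position 5 ('f'): window [0,5] length 6 -- new best
  Position 6 ('g'): repeat (last at 2), move window start to 3
  Position 6 ('g'): window [3,6] length 4
Longest substring with no repeats: "abghcf" with length 6

6


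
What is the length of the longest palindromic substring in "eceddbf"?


Input: "eceddbf"
Checking substrings for palindromes:
  [0:3] "ece" (len 3) => palindrome
  [3:5] "dd" (len 2) => palindrome
Longest palindromic substring: "ece" with length 3

3


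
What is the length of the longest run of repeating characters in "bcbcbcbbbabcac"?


Input: "bcbcbcbbbabcac"
Scanning for longest run:
  Position 1 ('c'): new char, reset run to 1
  Position 2 ('b'): new char, reset run to 1
  Position 3 ('c'): new char, reset run to 1
  Position 4 ('b'): new char, reset run to 1
  Position 5 ('c'): new char, reset run to 1
  Position 6 ('b'): new char, reset run to 1
  Position 7 ('b'): continues run of 'b', length=2
  Position 8 ('b'): continues run of 'b', length=3
  Position 9 ('a'): new char, reset run to 1
  Position 10 ('b'): new char, reset run to 1
  Position 11 ('c'): new char, reset run to 1
  Position 12 ('a'): new char, reset run to 1
  Position 13 ('c'): new char, reset run to 1
Longest run: 'b' with length 3

3


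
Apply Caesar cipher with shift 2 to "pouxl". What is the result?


Caesar cipher: shift "pouxl" by 2
  'p' (pos 15) + 2 = pos 17 = 'r'
  'o' (pos 14) + 2 = pos 16 = 'q'
  'u' (pos 20) + 2 = pos 22 = 'w'
  'x' (pos 23) + 2 = pos 25 = 'z'
  'l' (pos 11) + 2 = pos 13 = 'n'
Result: rqwzn

rqwzn


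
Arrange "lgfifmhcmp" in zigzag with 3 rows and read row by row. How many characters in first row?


Zigzag "lgfifmhcmp" into 3 rows:
Placing characters:
  'l' => row 0
  'g' => row 1
  'f' => row 2
  'i' => row 1
  'f' => row 0
  'm' => row 1
  'h' => row 2
  'c' => row 1
  'm' => row 0
  'p' => row 1
Rows:
  Row 0: "lfm"
  Row 1: "gimcp"
  Row 2: "fh"
First row length: 3

3


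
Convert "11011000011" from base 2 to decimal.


Input: "11011000011" in base 2
Positional expansion:
  Digit '1' (value 1) x 2^10 = 1024
  Digit '1' (value 1) x 2^9 = 512
  Digit '0' (value 0) x 2^8 = 0
  Digit '1' (value 1) x 2^7 = 128
  Digit '1' (value 1) x 2^6 = 64
  Digit '0' (value 0) x 2^5 = 0
  Digit '0' (value 0) x 2^4 = 0
  Digit '0' (value 0) x 2^3 = 0
  Digit '0' (value 0) x 2^2 = 0
  Digit '1' (value 1) x 2^1 = 2
  Digit '1' (value 1) x 2^0 = 1
Sum = 1731

1731


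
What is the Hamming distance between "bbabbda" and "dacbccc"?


Comparing "bbabbda" and "dacbccc" position by position:
  Position 0: 'b' vs 'd' => differ
  Position 1: 'b' vs 'a' => differ
  Position 2: 'a' vs 'c' => differ
  Position 3: 'b' vs 'b' => same
  Position 4: 'b' vs 'c' => differ
  Position 5: 'd' vs 'c' => differ
  Position 6: 'a' vs 'c' => differ
Total differences (Hamming distance): 6

6


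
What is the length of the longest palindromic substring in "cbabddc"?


Input: "cbabddc"
Checking substrings for palindromes:
  [1:4] "bab" (len 3) => palindrome
  [4:6] "dd" (len 2) => palindrome
Longest palindromic substring: "bab" with length 3

3


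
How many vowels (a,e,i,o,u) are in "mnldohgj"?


Input: mnldohgj
Checking each character:
  'm' at position 0: consonant
  'n' at position 1: consonant
  'l' at position 2: consonant
  'd' at position 3: consonant
  'o' at position 4: vowel (running total: 1)
  'h' at position 5: consonant
  'g' at position 6: consonant
  'j' at position 7: consonant
Total vowels: 1

1
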